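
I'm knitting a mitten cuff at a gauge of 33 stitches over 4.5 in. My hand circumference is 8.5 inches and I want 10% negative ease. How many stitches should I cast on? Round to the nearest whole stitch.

Finished = 8.5 × 0.90 = 7.65 in.
33 / 4.5 = 7.333 sts per inch.
7.65 × 7.333 = 56.10 sts.
→ 56 sts.

CO 56 sts.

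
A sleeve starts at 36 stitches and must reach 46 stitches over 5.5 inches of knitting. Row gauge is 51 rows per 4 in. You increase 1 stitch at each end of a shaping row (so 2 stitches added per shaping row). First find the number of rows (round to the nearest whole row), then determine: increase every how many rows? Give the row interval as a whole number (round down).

Increase every 14th row.

Rows = 5.5 × 12.75 = 70.1 → 70 rows.
Stitches to add: 10 → 5 shaping rows (at 2 st each).
70 / 5 = 14.00 → every 14 rows.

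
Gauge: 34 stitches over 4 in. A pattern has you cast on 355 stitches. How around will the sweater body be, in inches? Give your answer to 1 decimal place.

41.8 inches.

34 stitches / 4 inch = 8.5 stitches per inch.
355 / 8.5 = 41.76 inches.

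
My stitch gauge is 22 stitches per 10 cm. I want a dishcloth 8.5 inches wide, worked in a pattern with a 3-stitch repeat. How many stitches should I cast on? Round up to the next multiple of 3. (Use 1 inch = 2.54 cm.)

8.5 in = 8.5 × 2.54 = 21.59 cm.
22 / 10 = 2.2 sts/cm.
21.59 × 2.2 = 47.50 sts.
→ 48.

CO 48 sts.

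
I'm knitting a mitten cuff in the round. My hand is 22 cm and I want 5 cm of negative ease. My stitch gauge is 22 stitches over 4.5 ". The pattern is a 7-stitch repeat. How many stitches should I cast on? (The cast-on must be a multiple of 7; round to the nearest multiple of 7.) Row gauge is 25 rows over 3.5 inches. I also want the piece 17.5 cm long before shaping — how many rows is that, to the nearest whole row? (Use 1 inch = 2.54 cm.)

Cast on 35 stitches; work 49 rows.

Finished = 22 − 5 = 17 cm.
17 cm × 1/2.54 = 6.69 inches.
22/4.5 = 4.889 sts per in; 6.69 × 4.889 = 32.72 sts.
Nearest multiple of 7 → 35.
17.5 cm = 6.89 inches; × 7.143 = 49.21 → 49 rows.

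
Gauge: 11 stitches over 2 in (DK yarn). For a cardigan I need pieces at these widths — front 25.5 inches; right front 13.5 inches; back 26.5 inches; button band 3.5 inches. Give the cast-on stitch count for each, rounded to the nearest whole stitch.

front 140; right front 74; back 146; button band 19.

Rate = 11/2 = 5.5 sts per in.
front: 25.5 × 5.5 = 140.25 → 140.
right front: 13.5 × 5.5 = 74.25 → 74.
back: 26.5 × 5.5 = 145.75 → 146.
button band: 3.5 × 5.5 = 19.25 → 19.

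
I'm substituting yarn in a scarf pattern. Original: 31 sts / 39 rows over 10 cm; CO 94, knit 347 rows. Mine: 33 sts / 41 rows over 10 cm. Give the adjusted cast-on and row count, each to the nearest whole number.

Stitches: 94 × 33/31 = 100.06 → 100.
Rows: 347 × 41/39 = 364.79 → 365.

Cast on 100 stitches; work 365 rows.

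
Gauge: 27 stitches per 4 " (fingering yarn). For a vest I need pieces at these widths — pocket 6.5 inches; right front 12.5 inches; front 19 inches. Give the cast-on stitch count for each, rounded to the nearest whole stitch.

Rate = 27/4 = 6.75 sts per in.
pocket: 6.5 × 6.75 = 43.88 → 44.
right front: 12.5 × 6.75 = 84.38 → 84.
front: 19 × 6.75 = 128.25 → 128.

pocket 44; right front 84; front 128.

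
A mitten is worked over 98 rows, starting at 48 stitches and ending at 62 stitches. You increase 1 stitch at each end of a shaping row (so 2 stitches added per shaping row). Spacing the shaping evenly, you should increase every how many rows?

Increase every 14th row.

Stitches to add: |62 − 48| = 14.
Shaping rows needed: 14 / 2 = 7.
98 rows / 7 = every 14 rows.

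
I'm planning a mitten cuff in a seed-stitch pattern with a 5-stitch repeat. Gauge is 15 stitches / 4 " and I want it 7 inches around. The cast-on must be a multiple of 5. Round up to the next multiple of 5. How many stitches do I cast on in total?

15 / 4 = 3.75 sts per inch.
7 × 3.75 = 26.25 sts.
Next multiple of 5: 30.

30 stitches.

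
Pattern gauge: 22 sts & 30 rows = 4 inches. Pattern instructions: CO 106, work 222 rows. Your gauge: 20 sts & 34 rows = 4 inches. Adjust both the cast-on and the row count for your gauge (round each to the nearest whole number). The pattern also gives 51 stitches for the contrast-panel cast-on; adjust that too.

Stitches: 106 × 20/22 = 96.36 → 96.
Rows: 222 × 34/30 = 251.60 → 252.
contrast-panel cast-on: 51 × 20/22 = 46.36 → 46.

Cast on 96 stitches; work 252 rows; contrast-panel cast-on 46 stitches.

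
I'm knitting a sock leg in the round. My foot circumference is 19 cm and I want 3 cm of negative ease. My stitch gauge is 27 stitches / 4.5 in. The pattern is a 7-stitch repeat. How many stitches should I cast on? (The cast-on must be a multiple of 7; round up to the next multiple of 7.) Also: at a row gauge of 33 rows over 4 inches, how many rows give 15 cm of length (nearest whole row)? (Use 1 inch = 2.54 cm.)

Finished = 19 − 3 = 16 cm.
16 cm × 1/2.54 = 6.30 inches.
27/4.5 = 6 sts per in; 6.30 × 6 = 37.80 sts.
Next multiple of 7 → 42.
15 cm = 5.91 inches; × 8.25 = 48.72 → 49 rows.

Cast on 42 stitches; work 49 rows.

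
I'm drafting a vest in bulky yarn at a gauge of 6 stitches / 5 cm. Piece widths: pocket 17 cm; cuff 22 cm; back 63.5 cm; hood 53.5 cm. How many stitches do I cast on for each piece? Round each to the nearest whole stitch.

pocket 20; cuff 26; back 76; hood 64.

Rate = 6/5 = 1.2 sts per cm.
pocket: 17 × 1.2 = 20.40 → 20.
cuff: 22 × 1.2 = 26.40 → 26.
back: 63.5 × 1.2 = 76.20 → 76.
hood: 53.5 × 1.2 = 64.20 → 64.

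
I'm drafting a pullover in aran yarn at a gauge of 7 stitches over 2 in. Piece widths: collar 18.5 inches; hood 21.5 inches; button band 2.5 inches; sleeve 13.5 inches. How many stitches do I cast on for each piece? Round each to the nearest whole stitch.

collar 65; hood 75; button band 9; sleeve 47.

Rate = 7/2 = 3.5 sts per in.
collar: 18.5 × 3.5 = 64.75 → 65.
hood: 21.5 × 3.5 = 75.25 → 75.
button band: 2.5 × 3.5 = 8.75 → 9.
sleeve: 13.5 × 3.5 = 47.25 → 47.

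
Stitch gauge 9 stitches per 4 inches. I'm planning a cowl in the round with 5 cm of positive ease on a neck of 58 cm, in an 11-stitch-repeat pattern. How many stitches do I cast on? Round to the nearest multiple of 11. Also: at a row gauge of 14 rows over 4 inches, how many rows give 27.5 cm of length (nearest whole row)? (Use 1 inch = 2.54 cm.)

Cast on 55 stitches; work 38 rows.

Finished = 58 + 5 = 63 cm.
63 cm × 1/2.54 = 24.80 inches.
9/4 = 2.25 sts per in; 24.80 × 2.25 = 55.81 sts.
Nearest multiple of 11 → 55.
27.5 cm = 10.83 inches; × 3.5 = 37.89 → 38 rows.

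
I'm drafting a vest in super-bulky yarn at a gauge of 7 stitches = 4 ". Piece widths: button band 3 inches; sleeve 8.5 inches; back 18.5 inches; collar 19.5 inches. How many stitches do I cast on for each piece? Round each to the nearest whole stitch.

button band 5; sleeve 15; back 32; collar 34.

Rate = 7/4 = 1.75 sts per in.
button band: 3 × 1.75 = 5.25 → 5.
sleeve: 8.5 × 1.75 = 14.88 → 15.
back: 18.5 × 1.75 = 32.38 → 32.
collar: 19.5 × 1.75 = 34.12 → 34.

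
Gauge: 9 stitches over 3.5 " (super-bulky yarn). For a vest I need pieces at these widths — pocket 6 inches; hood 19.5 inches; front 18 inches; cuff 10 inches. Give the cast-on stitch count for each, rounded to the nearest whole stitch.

pocket 15; hood 50; front 46; cuff 26.

Rate = 9/3.5 = 2.571 sts per in.
pocket: 6 × 2.571 = 15.43 → 15.
hood: 19.5 × 2.571 = 50.14 → 50.
front: 18 × 2.571 = 46.29 → 46.
cuff: 10 × 2.571 = 25.71 → 26.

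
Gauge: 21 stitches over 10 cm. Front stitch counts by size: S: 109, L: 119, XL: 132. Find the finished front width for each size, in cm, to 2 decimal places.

S 51.90 cm; L 56.67 cm; XL 62.86 cm.

21/10 = 2.1 sts per cm.
S: 109 / 2.1 = 51.905 → 51.90 cm.
L: 119 / 2.1 = 56.667 → 56.67 cm.
XL: 132 / 2.1 = 62.857 → 62.86 cm.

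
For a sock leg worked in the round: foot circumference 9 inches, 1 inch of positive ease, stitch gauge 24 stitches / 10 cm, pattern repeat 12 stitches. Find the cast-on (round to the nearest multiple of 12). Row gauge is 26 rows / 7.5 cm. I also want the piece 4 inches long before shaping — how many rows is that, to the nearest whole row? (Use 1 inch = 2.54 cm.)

Finished = 9 + 1 = 10 inches.
10 inches × 2.54 = 25.40 cm.
24/10 = 2.4 sts per cm; 25.40 × 2.4 = 60.96 sts.
Nearest multiple of 12 → 60.
4 inches = 10.16 cm; × 3.467 = 35.22 → 35 rows.

Cast on 60 stitches; work 35 rows.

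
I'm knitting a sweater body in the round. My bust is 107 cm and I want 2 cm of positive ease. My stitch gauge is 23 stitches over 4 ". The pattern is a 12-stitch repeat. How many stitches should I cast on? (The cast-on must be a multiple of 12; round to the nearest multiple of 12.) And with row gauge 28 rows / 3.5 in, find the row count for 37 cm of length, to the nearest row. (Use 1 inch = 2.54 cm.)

Cast on 252 stitches; work 117 rows.

Finished = 107 + 2 = 109 cm.
109 cm × 1/2.54 = 42.91 inches.
23/4 = 5.75 sts per in; 42.91 × 5.75 = 246.75 sts.
Nearest multiple of 12 → 252.
37 cm = 14.57 inches; × 8 = 116.54 → 117 rows.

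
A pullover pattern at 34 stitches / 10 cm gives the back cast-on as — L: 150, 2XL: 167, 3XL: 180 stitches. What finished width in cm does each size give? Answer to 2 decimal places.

L 44.12 cm; 2XL 49.12 cm; 3XL 52.94 cm.

34/10 = 3.4 sts per cm.
L: 150 / 3.4 = 44.118 → 44.12 cm.
2XL: 167 / 3.4 = 49.118 → 49.12 cm.
3XL: 180 / 3.4 = 52.941 → 52.94 cm.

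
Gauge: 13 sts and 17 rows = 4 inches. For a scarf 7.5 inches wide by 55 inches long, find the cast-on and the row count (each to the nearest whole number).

Stitch gauge = 13/4 = 3.25 sts/in; 7.5 × 3.25 = 24.38 → 24 sts.
Row gauge = 17/4 = 4.25 rows/in; 55 × 4.25 = 233.75 → 234 rows.

Cast on 24 stitches and work 234 rows.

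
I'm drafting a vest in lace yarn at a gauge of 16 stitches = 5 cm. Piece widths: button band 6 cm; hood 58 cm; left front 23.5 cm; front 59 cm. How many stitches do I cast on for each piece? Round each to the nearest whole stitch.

button band 19; hood 186; left front 75; front 189.

Rate = 16/5 = 3.2 sts per cm.
button band: 6 × 3.2 = 19.20 → 19.
hood: 58 × 3.2 = 185.60 → 186.
left front: 23.5 × 3.2 = 75.20 → 75.
front: 59 × 3.2 = 188.80 → 189.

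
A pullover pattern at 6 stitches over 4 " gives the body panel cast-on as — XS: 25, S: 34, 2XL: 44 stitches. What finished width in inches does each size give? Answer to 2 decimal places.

6/4 = 1.5 sts per in.
XS: 25 / 1.5 = 16.667 → 16.67 in.
S: 34 / 1.5 = 22.667 → 22.67 in.
2XL: 44 / 1.5 = 29.333 → 29.33 in.

XS 16.67 inches; S 22.67 inches; 2XL 29.33 inches.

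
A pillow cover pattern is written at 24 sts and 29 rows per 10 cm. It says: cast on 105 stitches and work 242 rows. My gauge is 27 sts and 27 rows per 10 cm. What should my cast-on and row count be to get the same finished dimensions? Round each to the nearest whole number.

Cast on 118 stitches; work 225 rows.

Stitches: 105 × 27/24 = 118.12 → 118.
Rows: 242 × 27/29 = 225.31 → 225.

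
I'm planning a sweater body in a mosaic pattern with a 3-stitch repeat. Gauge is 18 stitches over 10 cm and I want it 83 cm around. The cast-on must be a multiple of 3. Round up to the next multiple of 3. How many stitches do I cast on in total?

18 / 10 = 1.8 sts per cm.
83 × 1.8 = 149.40 sts.
Next multiple of 3: 150.

Cast on 150 stitches.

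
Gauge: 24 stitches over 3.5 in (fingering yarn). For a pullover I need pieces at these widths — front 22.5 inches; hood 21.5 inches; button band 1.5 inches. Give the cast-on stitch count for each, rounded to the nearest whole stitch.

front 154; hood 147; button band 10.

Rate = 24/3.5 = 6.857 sts per in.
front: 22.5 × 6.857 = 154.29 → 154.
hood: 21.5 × 6.857 = 147.43 → 147.
button band: 1.5 × 6.857 = 10.29 → 10.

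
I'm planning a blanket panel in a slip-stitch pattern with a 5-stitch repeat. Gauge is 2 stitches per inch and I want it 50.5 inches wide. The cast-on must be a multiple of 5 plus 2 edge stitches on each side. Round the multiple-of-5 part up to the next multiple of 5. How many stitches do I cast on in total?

2 / 1 = 2 sts per inch.
50.5 × 2 = 101.00 sts.
Less 4 edge sts → 97.00 for the repeat.
Next multiple of 5: 100.
Add back 4 edge sts → 104.

Cast on 104 stitches.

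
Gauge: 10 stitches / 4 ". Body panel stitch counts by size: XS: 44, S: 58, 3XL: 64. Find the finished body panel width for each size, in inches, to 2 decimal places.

10/4 = 2.5 sts per in.
XS: 44 / 2.5 = 17.600 → 17.60 in.
S: 58 / 2.5 = 23.200 → 23.20 in.
3XL: 64 / 2.5 = 25.600 → 25.60 in.

XS 17.60 inches; S 23.20 inches; 3XL 25.60 inches.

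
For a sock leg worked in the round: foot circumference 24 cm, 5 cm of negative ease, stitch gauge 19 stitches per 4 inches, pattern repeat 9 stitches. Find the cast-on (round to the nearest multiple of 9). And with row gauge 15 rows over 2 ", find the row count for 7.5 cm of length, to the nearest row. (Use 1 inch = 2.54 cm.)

Finished = 24 − 5 = 19 cm.
19 cm × 1/2.54 = 7.48 inches.
19/4 = 4.75 sts per in; 7.48 × 4.75 = 35.53 sts.
Nearest multiple of 9 → 36.
7.5 cm = 2.95 inches; × 7.5 = 22.15 → 22 rows.

Cast on 36 stitches; work 22 rows.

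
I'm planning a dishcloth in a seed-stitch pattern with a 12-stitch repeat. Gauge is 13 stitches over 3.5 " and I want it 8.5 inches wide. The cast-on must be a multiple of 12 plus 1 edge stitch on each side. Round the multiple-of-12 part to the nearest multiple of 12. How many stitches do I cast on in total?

CO 26 sts.

13 / 3.5 = 3.714 sts per inch.
8.5 × 3.714 = 31.57 sts.
Less 2 edge sts → 29.57 for the repeat.
Nearest multiple of 12: 24.
Add back 2 edge sts → 26.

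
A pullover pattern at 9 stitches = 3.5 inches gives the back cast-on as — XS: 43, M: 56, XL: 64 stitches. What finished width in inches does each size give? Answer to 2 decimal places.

9/3.5 = 2.571 sts per in.
XS: 43 / 2.571 = 16.722 → 16.72 in.
M: 56 / 2.571 = 21.778 → 21.78 in.
XL: 64 / 2.571 = 24.889 → 24.89 in.

XS 16.72 inches; M 21.78 inches; XL 24.89 inches.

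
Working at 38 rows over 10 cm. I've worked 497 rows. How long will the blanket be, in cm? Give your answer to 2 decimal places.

38 rows / 10 cm = 3.8 rows per cm.
497 / 3.8 = 130.789 cm.

130.79 cm.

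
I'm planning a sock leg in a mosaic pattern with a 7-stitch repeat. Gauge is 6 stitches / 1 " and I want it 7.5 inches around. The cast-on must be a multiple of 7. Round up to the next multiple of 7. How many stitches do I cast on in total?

49 stitches.

6 / 1 = 6 sts per inch.
7.5 × 6 = 45.00 sts.
Next multiple of 7: 49.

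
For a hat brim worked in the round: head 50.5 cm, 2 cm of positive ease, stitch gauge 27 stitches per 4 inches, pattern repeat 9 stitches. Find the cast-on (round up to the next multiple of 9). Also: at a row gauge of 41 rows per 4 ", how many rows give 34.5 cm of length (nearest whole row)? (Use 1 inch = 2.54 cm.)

Cast on 144 stitches; work 139 rows.

Finished = 50.5 + 2 = 52.5 cm.
52.5 cm × 1/2.54 = 20.67 inches.
27/4 = 6.75 sts per in; 20.67 × 6.75 = 139.52 sts.
Next multiple of 9 → 144.
34.5 cm = 13.58 inches; × 10.25 = 139.22 → 139 rows.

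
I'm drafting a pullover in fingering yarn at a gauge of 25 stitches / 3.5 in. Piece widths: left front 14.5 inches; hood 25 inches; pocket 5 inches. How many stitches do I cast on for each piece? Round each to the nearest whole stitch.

Rate = 25/3.5 = 7.143 sts per in.
left front: 14.5 × 7.143 = 103.57 → 104.
hood: 25 × 7.143 = 178.57 → 179.
pocket: 5 × 7.143 = 35.71 → 36.

left front 104; hood 179; pocket 36.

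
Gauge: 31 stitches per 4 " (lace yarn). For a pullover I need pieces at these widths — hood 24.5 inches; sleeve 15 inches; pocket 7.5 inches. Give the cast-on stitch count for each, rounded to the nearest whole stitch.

Rate = 31/4 = 7.75 sts per in.
hood: 24.5 × 7.75 = 189.88 → 190.
sleeve: 15 × 7.75 = 116.25 → 116.
pocket: 7.5 × 7.75 = 58.12 → 58.

hood 190; sleeve 116; pocket 58.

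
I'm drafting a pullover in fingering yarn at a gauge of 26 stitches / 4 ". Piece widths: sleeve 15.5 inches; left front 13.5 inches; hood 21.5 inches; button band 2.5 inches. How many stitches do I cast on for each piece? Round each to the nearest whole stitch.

sleeve 101; left front 88; hood 140; button band 16.

Rate = 26/4 = 6.5 sts per in.
sleeve: 15.5 × 6.5 = 100.75 → 101.
left front: 13.5 × 6.5 = 87.75 → 88.
hood: 21.5 × 6.5 = 139.75 → 140.
button band: 2.5 × 6.5 = 16.25 → 16.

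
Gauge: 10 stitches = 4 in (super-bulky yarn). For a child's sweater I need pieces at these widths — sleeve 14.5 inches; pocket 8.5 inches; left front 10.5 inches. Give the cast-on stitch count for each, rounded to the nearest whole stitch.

Rate = 10/4 = 2.5 sts per in.
sleeve: 14.5 × 2.5 = 36.25 → 36.
pocket: 8.5 × 2.5 = 21.25 → 21.
left front: 10.5 × 2.5 = 26.25 → 26.

sleeve 36; pocket 21; left front 26.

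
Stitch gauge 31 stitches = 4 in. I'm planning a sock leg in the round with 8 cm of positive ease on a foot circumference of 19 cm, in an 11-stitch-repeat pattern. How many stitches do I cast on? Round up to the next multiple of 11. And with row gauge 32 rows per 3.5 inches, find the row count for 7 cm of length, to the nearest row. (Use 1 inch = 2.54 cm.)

Finished = 19 + 8 = 27 cm.
27 cm × 1/2.54 = 10.63 inches.
31/4 = 7.75 sts per in; 10.63 × 7.75 = 82.38 sts.
Next multiple of 11 → 88.
7 cm = 2.76 inches; × 9.143 = 25.20 → 25 rows.

Cast on 88 stitches; work 25 rows.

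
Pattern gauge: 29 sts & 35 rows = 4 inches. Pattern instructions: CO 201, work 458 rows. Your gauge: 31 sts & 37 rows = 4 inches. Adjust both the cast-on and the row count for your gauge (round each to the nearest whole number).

Cast on 215 stitches; work 484 rows.

Stitches: 201 × 31/29 = 214.86 → 215.
Rows: 458 × 37/35 = 484.17 → 484.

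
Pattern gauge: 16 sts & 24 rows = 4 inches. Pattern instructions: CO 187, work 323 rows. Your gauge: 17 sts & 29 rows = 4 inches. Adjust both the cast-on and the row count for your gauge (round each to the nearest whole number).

Stitches: 187 × 17/16 = 198.69 → 199.
Rows: 323 × 29/24 = 390.29 → 390.

Cast on 199 stitches; work 390 rows.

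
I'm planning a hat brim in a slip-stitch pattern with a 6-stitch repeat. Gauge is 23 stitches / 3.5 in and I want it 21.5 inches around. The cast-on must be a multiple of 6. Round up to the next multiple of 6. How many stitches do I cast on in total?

Cast on 144 stitches.

23 / 3.5 = 6.571 sts per inch.
21.5 × 6.571 = 141.29 sts.
Next multiple of 6: 144.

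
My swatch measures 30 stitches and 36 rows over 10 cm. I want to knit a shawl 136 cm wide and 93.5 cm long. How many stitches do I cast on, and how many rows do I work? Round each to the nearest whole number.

Stitch gauge = 30/10 = 3 sts/cm; 136 × 3 = 408.00 → 408 sts.
Row gauge = 36/10 = 3.6 rows/cm; 93.5 × 3.6 = 336.60 → 337 rows.

Cast on 408 stitches and work 337 rows.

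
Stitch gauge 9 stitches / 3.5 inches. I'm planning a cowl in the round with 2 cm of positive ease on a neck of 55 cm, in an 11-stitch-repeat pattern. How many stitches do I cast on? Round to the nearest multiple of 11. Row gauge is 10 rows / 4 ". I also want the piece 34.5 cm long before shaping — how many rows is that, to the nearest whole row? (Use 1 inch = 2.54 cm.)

Cast on 55 stitches; work 34 rows.

Finished = 55 + 2 = 57 cm.
57 cm × 1/2.54 = 22.44 inches.
9/3.5 = 2.571 sts per in; 22.44 × 2.571 = 57.71 sts.
Nearest multiple of 11 → 55.
34.5 cm = 13.58 inches; × 2.5 = 33.96 → 34 rows.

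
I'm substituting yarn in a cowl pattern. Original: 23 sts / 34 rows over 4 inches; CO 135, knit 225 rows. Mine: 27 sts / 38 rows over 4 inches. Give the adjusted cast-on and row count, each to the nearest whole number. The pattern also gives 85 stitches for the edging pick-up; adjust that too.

Stitches: 135 × 27/23 = 158.48 → 158.
Rows: 225 × 38/34 = 251.47 → 251.
edging pick-up: 85 × 27/23 = 99.78 → 100.

Cast on 158 stitches; work 251 rows; edging pick-up 100 stitches.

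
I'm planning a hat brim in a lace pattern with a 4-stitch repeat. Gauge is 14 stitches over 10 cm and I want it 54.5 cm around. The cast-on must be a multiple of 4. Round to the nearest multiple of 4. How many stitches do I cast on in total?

14 / 10 = 1.4 sts per cm.
54.5 × 1.4 = 76.30 sts.
Nearest multiple of 4: 76.

76 stitches.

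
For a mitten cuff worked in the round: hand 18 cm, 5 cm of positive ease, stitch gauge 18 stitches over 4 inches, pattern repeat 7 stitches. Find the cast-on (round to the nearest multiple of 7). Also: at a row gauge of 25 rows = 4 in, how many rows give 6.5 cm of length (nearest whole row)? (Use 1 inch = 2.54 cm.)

Cast on 42 stitches; work 16 rows.

Finished = 18 + 5 = 23 cm.
23 cm × 1/2.54 = 9.06 inches.
18/4 = 4.5 sts per in; 9.06 × 4.5 = 40.75 sts.
Nearest multiple of 7 → 42.
6.5 cm = 2.56 inches; × 6.25 = 15.99 → 16 rows.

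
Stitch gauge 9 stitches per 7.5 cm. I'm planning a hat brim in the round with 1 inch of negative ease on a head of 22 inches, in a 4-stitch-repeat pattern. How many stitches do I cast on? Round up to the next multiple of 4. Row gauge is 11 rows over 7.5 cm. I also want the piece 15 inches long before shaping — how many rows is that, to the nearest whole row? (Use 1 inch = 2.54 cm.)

Finished = 22 − 1 = 21 inches.
21 inches × 2.54 = 53.34 cm.
9/7.5 = 1.2 sts per cm; 53.34 × 1.2 = 64.01 sts.
Next multiple of 4 → 68.
15 inches = 38.10 cm; × 1.467 = 55.88 → 56 rows.

Cast on 68 stitches; work 56 rows.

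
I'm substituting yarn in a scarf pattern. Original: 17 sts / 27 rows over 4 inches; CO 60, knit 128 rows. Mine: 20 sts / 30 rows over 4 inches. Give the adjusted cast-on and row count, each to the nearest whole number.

Cast on 71 stitches; work 142 rows.

Stitches: 60 × 20/17 = 70.59 → 71.
Rows: 128 × 30/27 = 142.22 → 142.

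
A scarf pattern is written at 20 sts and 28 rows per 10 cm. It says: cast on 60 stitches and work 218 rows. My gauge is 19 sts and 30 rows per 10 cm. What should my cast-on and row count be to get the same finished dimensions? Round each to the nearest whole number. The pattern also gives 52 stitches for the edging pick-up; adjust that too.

Stitches: 60 × 19/20 = 57.00 → 57.
Rows: 218 × 30/28 = 233.57 → 234.
edging pick-up: 52 × 19/20 = 49.40 → 49.

Cast on 57 stitches; work 234 rows; edging pick-up 49 stitches.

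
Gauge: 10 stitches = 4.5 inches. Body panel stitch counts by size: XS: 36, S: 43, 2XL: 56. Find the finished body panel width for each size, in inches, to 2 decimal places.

XS 16.20 inches; S 19.35 inches; 2XL 25.20 inches.

10/4.5 = 2.222 sts per in.
XS: 36 / 2.222 = 16.200 → 16.20 in.
S: 43 / 2.222 = 19.350 → 19.35 in.
2XL: 56 / 2.222 = 25.200 → 25.20 in.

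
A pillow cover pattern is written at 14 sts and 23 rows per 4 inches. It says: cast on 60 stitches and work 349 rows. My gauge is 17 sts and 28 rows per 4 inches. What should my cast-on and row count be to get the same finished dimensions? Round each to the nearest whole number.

Stitches: 60 × 17/14 = 72.86 → 73.
Rows: 349 × 28/23 = 424.87 → 425.

Cast on 73 stitches; work 425 rows.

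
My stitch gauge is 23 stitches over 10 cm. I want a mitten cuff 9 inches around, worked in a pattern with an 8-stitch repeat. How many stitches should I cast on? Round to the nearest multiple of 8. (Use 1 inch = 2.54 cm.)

Cast on 56 stitches.

9 in = 9 × 2.54 = 22.86 cm.
23 / 10 = 2.3 sts/cm.
22.86 × 2.3 = 52.58 sts.
→ 56.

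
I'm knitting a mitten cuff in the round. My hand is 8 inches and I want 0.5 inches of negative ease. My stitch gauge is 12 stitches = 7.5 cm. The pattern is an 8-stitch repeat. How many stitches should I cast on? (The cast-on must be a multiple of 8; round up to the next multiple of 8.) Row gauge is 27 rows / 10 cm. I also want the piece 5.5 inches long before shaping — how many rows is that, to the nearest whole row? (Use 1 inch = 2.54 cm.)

Cast on 32 stitches; work 38 rows.

Finished = 8 − 0.5 = 7.5 inches.
7.5 inches × 2.54 = 19.05 cm.
12/7.5 = 1.6 sts per cm; 19.05 × 1.6 = 30.48 sts.
Next multiple of 8 → 32.
5.5 inches = 13.97 cm; × 2.7 = 37.72 → 38 rows.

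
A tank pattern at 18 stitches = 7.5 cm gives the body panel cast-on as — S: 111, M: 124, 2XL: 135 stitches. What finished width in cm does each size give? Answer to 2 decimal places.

S 46.25 cm; M 51.67 cm; 2XL 56.25 cm.

18/7.5 = 2.4 sts per cm.
S: 111 / 2.4 = 46.250 → 46.25 cm.
M: 124 / 2.4 = 51.667 → 51.67 cm.
2XL: 135 / 2.4 = 56.250 → 56.25 cm.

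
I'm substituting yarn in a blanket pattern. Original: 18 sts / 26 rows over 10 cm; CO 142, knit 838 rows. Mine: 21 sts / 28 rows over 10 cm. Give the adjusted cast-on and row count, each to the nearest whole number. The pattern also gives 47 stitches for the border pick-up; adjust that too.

Stitches: 142 × 21/18 = 165.67 → 166.
Rows: 838 × 28/26 = 902.46 → 902.
border pick-up: 47 × 21/18 = 54.83 → 55.

Cast on 166 stitches; work 902 rows; border pick-up 55 stitches.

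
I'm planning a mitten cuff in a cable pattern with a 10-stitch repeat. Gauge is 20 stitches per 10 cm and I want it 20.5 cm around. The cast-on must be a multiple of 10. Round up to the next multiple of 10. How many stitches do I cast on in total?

20 / 10 = 2 sts per cm.
20.5 × 2 = 41.00 sts.
Next multiple of 10: 50.

50 stitches.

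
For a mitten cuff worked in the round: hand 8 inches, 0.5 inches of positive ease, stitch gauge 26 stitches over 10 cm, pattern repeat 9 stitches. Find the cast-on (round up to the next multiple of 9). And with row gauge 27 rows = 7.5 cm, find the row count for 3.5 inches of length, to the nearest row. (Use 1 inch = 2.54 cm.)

Finished = 8 + 0.5 = 8.5 inches.
8.5 inches × 2.54 = 21.59 cm.
26/10 = 2.6 sts per cm; 21.59 × 2.6 = 56.13 sts.
Next multiple of 9 → 63.
3.5 inches = 8.89 cm; × 3.6 = 32.00 → 32 rows.

Cast on 63 stitches; work 32 rows.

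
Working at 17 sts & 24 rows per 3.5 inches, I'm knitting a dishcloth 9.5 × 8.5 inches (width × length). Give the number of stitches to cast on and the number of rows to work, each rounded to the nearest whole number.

Cast on 46 stitches and work 58 rows.

Stitch gauge = 17/3.5 = 4.857 sts/in; 9.5 × 4.857 = 46.14 → 46 sts.
Row gauge = 24/3.5 = 6.857 rows/in; 8.5 × 6.857 = 58.29 → 58 rows.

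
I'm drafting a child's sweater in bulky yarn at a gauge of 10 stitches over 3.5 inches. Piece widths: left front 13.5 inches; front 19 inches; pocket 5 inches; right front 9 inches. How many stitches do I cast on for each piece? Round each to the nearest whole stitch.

Rate = 10/3.5 = 2.857 sts per in.
left front: 13.5 × 2.857 = 38.57 → 39.
front: 19 × 2.857 = 54.29 → 54.
pocket: 5 × 2.857 = 14.29 → 14.
right front: 9 × 2.857 = 25.71 → 26.

left front 39; front 54; pocket 14; right front 26.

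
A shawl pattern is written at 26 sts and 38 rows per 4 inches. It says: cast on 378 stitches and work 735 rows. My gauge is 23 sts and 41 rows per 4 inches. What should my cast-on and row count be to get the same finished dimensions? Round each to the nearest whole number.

Cast on 334 stitches; work 793 rows.

Stitches: 378 × 23/26 = 334.38 → 334.
Rows: 735 × 41/38 = 793.03 → 793.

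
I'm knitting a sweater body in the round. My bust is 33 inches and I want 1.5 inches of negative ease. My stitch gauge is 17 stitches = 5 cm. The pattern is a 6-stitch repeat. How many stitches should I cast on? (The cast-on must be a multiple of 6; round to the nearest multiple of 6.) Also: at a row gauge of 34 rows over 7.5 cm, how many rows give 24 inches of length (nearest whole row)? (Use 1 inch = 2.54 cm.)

Cast on 270 stitches; work 276 rows.

Finished = 33 − 1.5 = 31.5 inches.
31.5 inches × 2.54 = 80.01 cm.
17/5 = 3.4 sts per cm; 80.01 × 3.4 = 272.03 sts.
Nearest multiple of 6 → 270.
24 inches = 60.96 cm; × 4.533 = 276.35 → 276 rows.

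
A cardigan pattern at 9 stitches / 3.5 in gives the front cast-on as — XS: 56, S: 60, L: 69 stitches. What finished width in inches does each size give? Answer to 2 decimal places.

XS 21.78 inches; S 23.33 inches; L 26.83 inches.

9/3.5 = 2.571 sts per in.
XS: 56 / 2.571 = 21.778 → 21.78 in.
S: 60 / 2.571 = 23.333 → 23.33 in.
L: 69 / 2.571 = 26.833 → 26.83 in.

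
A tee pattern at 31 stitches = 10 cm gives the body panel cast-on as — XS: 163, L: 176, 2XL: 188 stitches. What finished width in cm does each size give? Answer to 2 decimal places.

XS 52.58 cm; L 56.77 cm; 2XL 60.65 cm.

31/10 = 3.1 sts per cm.
XS: 163 / 3.1 = 52.581 → 52.58 cm.
L: 176 / 3.1 = 56.774 → 56.77 cm.
2XL: 188 / 3.1 = 60.645 → 60.65 cm.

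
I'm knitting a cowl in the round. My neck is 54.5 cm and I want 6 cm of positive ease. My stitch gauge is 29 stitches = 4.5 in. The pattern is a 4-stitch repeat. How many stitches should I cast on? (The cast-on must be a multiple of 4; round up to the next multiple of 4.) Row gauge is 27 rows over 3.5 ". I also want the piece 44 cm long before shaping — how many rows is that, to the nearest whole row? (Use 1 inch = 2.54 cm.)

Cast on 156 stitches; work 134 rows.

Finished = 54.5 + 6 = 60.5 cm.
60.5 cm × 1/2.54 = 23.82 inches.
29/4.5 = 6.444 sts per in; 23.82 × 6.444 = 153.50 sts.
Next multiple of 4 → 156.
44 cm = 17.32 inches; × 7.714 = 133.63 → 134 rows.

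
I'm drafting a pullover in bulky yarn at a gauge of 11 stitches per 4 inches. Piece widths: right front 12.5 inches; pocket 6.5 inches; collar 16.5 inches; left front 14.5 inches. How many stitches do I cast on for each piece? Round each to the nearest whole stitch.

Rate = 11/4 = 2.75 sts per in.
right front: 12.5 × 2.75 = 34.38 → 34.
pocket: 6.5 × 2.75 = 17.88 → 18.
collar: 16.5 × 2.75 = 45.38 → 45.
left front: 14.5 × 2.75 = 39.88 → 40.

right front 34; pocket 18; collar 45; left front 40.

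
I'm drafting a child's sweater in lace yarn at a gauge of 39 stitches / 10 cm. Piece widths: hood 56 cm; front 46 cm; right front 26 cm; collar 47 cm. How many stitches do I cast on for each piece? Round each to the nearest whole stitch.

hood 218; front 179; right front 101; collar 183.

Rate = 39/10 = 3.9 sts per cm.
hood: 56 × 3.9 = 218.40 → 218.
front: 46 × 3.9 = 179.40 → 179.
right front: 26 × 3.9 = 101.40 → 101.
collar: 47 × 3.9 = 183.30 → 183.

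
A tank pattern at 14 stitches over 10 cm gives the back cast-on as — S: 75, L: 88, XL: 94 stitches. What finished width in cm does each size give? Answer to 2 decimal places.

14/10 = 1.4 sts per cm.
S: 75 / 1.4 = 53.571 → 53.57 cm.
L: 88 / 1.4 = 62.857 → 62.86 cm.
XL: 94 / 1.4 = 67.143 → 67.14 cm.

S 53.57 cm; L 62.86 cm; XL 67.14 cm.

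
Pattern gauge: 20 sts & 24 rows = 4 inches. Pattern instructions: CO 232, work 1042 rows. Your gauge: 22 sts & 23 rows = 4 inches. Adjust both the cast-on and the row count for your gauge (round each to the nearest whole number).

Cast on 255 stitches; work 999 rows.

Stitches: 232 × 22/20 = 255.20 → 255.
Rows: 1042 × 23/24 = 998.58 → 999.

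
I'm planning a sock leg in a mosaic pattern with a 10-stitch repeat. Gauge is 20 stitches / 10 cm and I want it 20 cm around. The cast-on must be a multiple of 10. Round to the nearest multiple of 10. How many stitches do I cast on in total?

Cast on 40 stitches.

20 / 10 = 2 sts per cm.
20 × 2 = 40.00 sts.
Nearest multiple of 10: 40.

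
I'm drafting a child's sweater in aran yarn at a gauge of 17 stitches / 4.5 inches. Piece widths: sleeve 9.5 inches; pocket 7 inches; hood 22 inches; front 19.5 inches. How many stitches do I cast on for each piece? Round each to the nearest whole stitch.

Rate = 17/4.5 = 3.778 sts per in.
sleeve: 9.5 × 3.778 = 35.89 → 36.
pocket: 7 × 3.778 = 26.44 → 26.
hood: 22 × 3.778 = 83.11 → 83.
front: 19.5 × 3.778 = 73.67 → 74.

sleeve 36; pocket 26; hood 83; front 74.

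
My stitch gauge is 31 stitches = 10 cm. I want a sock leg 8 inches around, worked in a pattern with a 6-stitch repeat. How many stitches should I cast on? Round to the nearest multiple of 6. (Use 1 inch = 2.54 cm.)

8 in = 8 × 2.54 = 20.32 cm.
31 / 10 = 3.1 sts/cm.
20.32 × 3.1 = 62.99 sts.
→ 60.

CO 60 sts.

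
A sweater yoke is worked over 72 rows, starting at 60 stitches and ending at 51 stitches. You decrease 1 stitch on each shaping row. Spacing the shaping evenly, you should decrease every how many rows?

Stitches to remove: |51 − 60| = 9.
Shaping rows needed: 9 / 1 = 9.
72 rows / 9 = every 8 rows.

Decrease every 8th row.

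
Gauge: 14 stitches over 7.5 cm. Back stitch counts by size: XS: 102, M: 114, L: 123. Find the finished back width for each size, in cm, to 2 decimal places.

14/7.5 = 1.867 sts per cm.
XS: 102 / 1.867 = 54.643 → 54.64 cm.
M: 114 / 1.867 = 61.071 → 61.07 cm.
L: 123 / 1.867 = 65.893 → 65.89 cm.

XS 54.64 cm; M 61.07 cm; L 65.89 cm.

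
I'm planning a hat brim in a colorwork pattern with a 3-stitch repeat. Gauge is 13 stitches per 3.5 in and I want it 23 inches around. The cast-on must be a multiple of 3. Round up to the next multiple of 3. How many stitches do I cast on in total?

13 / 3.5 = 3.714 sts per inch.
23 × 3.714 = 85.43 sts.
Next multiple of 3: 87.

87 stitches.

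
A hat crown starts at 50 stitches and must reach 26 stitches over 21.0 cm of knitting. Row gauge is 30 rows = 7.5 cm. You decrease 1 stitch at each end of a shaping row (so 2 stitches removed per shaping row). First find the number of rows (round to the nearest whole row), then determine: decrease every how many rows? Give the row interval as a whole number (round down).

Decrease every 7th row.

Rows = 21.0 × 4 = 84.0 → 84 rows.
Stitches to remove: 24 → 12 shaping rows (at 2 st each).
84 / 12 = 7.00 → every 7 rows.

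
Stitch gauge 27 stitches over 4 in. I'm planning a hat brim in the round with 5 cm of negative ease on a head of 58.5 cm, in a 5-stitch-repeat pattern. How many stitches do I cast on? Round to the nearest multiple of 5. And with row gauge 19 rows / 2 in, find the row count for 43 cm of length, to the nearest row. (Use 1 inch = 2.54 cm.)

Finished = 58.5 − 5 = 53.5 cm.
53.5 cm × 1/2.54 = 21.06 inches.
27/4 = 6.75 sts per in; 21.06 × 6.75 = 142.18 sts.
Nearest multiple of 5 → 140.
43 cm = 16.93 inches; × 9.5 = 160.83 → 161 rows.

Cast on 140 stitches; work 161 rows.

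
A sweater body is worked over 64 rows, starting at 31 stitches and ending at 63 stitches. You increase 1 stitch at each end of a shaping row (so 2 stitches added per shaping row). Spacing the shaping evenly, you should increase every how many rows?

Stitches to add: |63 − 31| = 32.
Shaping rows needed: 32 / 2 = 16.
64 rows / 16 = every 4 rows.

Increase every 4th row.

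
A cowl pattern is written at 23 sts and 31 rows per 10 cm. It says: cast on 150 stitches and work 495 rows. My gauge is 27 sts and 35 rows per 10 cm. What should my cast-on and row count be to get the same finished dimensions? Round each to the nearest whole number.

Cast on 176 stitches; work 559 rows.

Stitches: 150 × 27/23 = 176.09 → 176.
Rows: 495 × 35/31 = 558.87 → 559.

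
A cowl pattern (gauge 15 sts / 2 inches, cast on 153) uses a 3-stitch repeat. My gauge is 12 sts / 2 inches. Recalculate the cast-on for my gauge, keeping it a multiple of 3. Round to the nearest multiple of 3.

CO 123 sts.

153 × 12 / 15 = 122.40.
Nearest multiple of 3: 123.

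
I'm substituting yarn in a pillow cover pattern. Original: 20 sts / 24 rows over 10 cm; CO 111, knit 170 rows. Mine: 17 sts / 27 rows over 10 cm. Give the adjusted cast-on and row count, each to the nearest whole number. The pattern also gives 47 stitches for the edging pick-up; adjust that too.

Stitches: 111 × 17/20 = 94.35 → 94.
Rows: 170 × 27/24 = 191.25 → 191.
edging pick-up: 47 × 17/20 = 39.95 → 40.

Cast on 94 stitches; work 191 rows; edging pick-up 40 stitches.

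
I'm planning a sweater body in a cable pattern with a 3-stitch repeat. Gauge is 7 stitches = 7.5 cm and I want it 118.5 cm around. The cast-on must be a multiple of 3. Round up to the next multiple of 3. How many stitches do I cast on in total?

7 / 7.5 = 0.933 sts per cm.
118.5 × 0.933 = 110.60 sts.
Next multiple of 3: 111.

CO 111 sts.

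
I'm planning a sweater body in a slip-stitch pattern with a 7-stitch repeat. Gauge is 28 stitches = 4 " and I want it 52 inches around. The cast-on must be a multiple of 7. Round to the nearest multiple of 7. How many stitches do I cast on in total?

28 / 4 = 7 sts per inch.
52 × 7 = 364.00 sts.
Nearest multiple of 7: 364.

CO 364 sts.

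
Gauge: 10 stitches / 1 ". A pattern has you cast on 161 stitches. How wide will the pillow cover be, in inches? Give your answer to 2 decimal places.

16.10 inches.

10 stitches / 1 inch = 10 stitches per inch.
161 / 10 = 16.100 inches.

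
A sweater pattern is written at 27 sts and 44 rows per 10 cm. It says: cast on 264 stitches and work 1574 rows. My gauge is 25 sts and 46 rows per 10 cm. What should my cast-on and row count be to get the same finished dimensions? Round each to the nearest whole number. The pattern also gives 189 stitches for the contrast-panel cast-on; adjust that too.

Cast on 244 stitches; work 1646 rows; contrast-panel cast-on 175 stitches.

Stitches: 264 × 25/27 = 244.44 → 244.
Rows: 1574 × 46/44 = 1645.55 → 1646.
contrast-panel cast-on: 189 × 25/27 = 175.00 → 175.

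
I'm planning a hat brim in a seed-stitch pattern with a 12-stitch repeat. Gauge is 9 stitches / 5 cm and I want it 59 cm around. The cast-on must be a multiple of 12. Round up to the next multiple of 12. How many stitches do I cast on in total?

108 stitches.

9 / 5 = 1.8 sts per cm.
59 × 1.8 = 106.20 sts.
Next multiple of 12: 108.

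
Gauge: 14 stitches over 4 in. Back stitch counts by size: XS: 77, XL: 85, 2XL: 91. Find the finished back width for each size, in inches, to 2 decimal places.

XS 22.00 inches; XL 24.29 inches; 2XL 26.00 inches.

14/4 = 3.5 sts per in.
XS: 77 / 3.5 = 22.000 → 22.00 in.
XL: 85 / 3.5 = 24.286 → 24.29 in.
2XL: 91 / 3.5 = 26.000 → 26.00 in.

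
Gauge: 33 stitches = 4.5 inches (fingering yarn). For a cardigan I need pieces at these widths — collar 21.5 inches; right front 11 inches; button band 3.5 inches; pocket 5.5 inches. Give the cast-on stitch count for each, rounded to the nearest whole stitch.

collar 158; right front 81; button band 26; pocket 40.

Rate = 33/4.5 = 7.333 sts per in.
collar: 21.5 × 7.333 = 157.67 → 158.
right front: 11 × 7.333 = 80.67 → 81.
button band: 3.5 × 7.333 = 25.67 → 26.
pocket: 5.5 × 7.333 = 40.33 → 40.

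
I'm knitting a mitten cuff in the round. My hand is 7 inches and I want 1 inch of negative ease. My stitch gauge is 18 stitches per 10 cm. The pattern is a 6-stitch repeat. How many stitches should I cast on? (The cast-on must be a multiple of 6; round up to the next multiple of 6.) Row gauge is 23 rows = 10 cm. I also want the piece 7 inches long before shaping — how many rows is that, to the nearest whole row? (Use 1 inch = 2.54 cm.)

Finished = 7 − 1 = 6 inches.
6 inches × 2.54 = 15.24 cm.
18/10 = 1.8 sts per cm; 15.24 × 1.8 = 27.43 sts.
Next multiple of 6 → 30.
7 inches = 17.78 cm; × 2.3 = 40.89 → 41 rows.

Cast on 30 stitches; work 41 rows.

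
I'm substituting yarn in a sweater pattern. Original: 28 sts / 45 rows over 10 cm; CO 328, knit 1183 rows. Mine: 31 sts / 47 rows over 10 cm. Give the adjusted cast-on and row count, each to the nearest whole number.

Stitches: 328 × 31/28 = 363.14 → 363.
Rows: 1183 × 47/45 = 1235.58 → 1236.

Cast on 363 stitches; work 1236 rows.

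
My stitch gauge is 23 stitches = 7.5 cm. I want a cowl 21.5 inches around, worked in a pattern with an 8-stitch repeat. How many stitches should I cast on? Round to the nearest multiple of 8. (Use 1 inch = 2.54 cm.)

21.5 in = 21.5 × 2.54 = 54.61 cm.
23 / 7.5 = 3.067 sts/cm.
54.61 × 3.067 = 167.47 sts.
→ 168.

CO 168 sts.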